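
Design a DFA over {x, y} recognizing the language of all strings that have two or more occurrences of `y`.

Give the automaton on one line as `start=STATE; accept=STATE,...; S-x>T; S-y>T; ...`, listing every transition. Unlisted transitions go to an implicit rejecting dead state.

Count `y`s, saturating at 3: states q0 through q2 mean 0 through 2 `y`s seen; q3 means more than 2. Each `y` increments (capped at q3); other symbols loop. Accept from {q2, q3}.
4 states suffice.
        x   y  
>  q0   q0  q1 
   q1   q1  q2 
 * q2   q2  q3 
 * q3   q3  q3 
(> = start, * = accepting)

start=q0; accept=q2,q3; q0-x>q0; q0-y>q1; q1-x>q1; q1-y>q2; q2-x>q2; q2-y>q3; q3-x>q3; q3-y>q3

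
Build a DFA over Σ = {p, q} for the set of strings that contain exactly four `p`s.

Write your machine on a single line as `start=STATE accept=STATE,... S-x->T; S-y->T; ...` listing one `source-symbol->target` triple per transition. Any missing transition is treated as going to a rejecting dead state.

start=s0; accept=s4; s0-p->s1; s0-q->s0; s1-p->s2; s1-q->s1; s2-p->s3; s2-q->s2; s3-p->s4; s3-q->s3; s4-p->s5; s4-q->s4; s5-p->s5; s5-q->s5

Count `p`s, saturating at 5: states s0 through s4 mean 0 through 4 `p`s seen; s5 means more than 4. Each `p` increments (capped at s5); other symbols loop. Accept from {s4}.
        p   q  
>  s0   s1  s0 
   s1   s2  s1 
   s2   s3  s2 
   s3   s4  s3 
 * s4   s5  s4 
   s5   s5  s5 
(> = start, * = accepting)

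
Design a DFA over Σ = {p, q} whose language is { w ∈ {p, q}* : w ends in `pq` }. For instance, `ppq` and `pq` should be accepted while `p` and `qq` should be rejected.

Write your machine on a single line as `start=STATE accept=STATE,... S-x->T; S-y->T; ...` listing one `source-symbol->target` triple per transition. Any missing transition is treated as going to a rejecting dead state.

Let each state record the length of the longest suffix of the input read so far that is also a prefix of `pq`. S1 means the last symbol is `p`; S2 means the last 2 symbols are `pq`. Accept only at S2, where the string currently ends in `pq`.
3 states suffice.
        p   q  
>  S0   S1  S0 
   S1   S1  S2 
 * S2   S1  S0 
(> = start, * = accepting)

start=S0; accept=S2; S0-p->S1; S0-q->S0; S1-p->S1; S1-q->S2; S2-p->S1; S2-q->S0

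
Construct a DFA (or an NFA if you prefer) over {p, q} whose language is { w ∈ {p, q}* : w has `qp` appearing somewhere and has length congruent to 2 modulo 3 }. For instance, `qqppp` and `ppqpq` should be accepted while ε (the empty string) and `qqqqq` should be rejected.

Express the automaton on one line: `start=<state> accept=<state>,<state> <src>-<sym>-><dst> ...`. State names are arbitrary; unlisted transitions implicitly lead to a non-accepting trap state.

Run two small machines in parallel and take their product. The first has 3 states tracking whether and how much of `qp` has been seen; the second has 3 states tracking the input length modulo 3. A product state is a pair (one from each), accepting exactly when both do.
With 9 states:
        p   q  
>  S0   S1  S2 
   S1   S3  S4 
   S2   S5  S4 
   S3   S0  S6 
   S4   S7  S6 
 * S5   S7  S7 
   S6   S8  S2 
   S7   S8  S8 
   S8   S5  S5 
(> = start, * = accepting)

start=S0 accept=S5 S0-p->S1 S0-q->S2 S1-p->S3 S1-q->S4 S2-p->S5 S2-q->S4 S3-p->S0 S3-q->S6 S4-p->S7 S4-q->S6 S5-p->S7 S5-q->S7 S6-p->S8 S6-q->S2 S7-p->S8 S7-q->S8 S8-p->S5 S8-q->S5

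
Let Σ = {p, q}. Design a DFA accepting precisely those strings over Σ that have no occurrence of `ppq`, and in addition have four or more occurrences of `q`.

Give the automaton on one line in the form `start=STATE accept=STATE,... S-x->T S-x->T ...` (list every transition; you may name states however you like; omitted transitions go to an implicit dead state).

Build one automaton per condition and run them in lockstep. One (4 states) tracks partial matches of the forbidden pattern `ppq`; the other (6 states) tracks the count of `q`s, saturating at 5. Each combined state is a pair, one component from each; accept when both components accept. Equivalent product states are then merged.
12 states suffice.
       p  q 
>  A   B  C 
   B   D  C 
   C   E  F 
   D   D  D 
   E   D  F 
   F   G  H 
   G   D  H 
   H   I  J 
   I   D  J 
 * J   K  J 
 * K   L  J 
 * L   L  D 
(> = start, * = accepting)

start=A accept=J,K,L A-p->B A-q->C B-p->D B-q->C C-p->E C-q->F D-p->D D-q->D E-p->D E-q->F F-p->G F-q->H G-p->D G-q->H H-p->I H-q->J I-p->D I-q->J J-p->K J-q->J K-p->L K-q->J L-p->L L-q->D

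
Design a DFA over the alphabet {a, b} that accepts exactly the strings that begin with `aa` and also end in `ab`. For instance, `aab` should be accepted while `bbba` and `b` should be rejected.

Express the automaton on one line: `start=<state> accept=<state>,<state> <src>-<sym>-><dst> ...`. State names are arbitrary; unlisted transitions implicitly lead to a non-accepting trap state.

Build one automaton per condition and run them in lockstep. One (4 states) tracks whether the input so far still matches the prefix `aa`; the other (3 states) tracks how much of the suffix `ab` has currently been matched. Each combined state is a pair, one component from each; accept when both components accept. After merging equivalent states the machine shrinks.
A 6-state machine:
        a   b  
>  s0   s1  s2 
   s1   s3  s2 
   s2   s2  s2 
   s3   s3  s4 
 * s4   s3  s5 
   s5   s3  s5 
(> = start, * = accepting)

start=s0 accept=s4 s0-a->s1 s0-b->s2 s1-a->s3 s1-b->s2 s2-a->s2 s2-b->s2 s3-a->s3 s3-b->s4 s4-a->s3 s4-b->s5 s5-a->s3 s5-b->s5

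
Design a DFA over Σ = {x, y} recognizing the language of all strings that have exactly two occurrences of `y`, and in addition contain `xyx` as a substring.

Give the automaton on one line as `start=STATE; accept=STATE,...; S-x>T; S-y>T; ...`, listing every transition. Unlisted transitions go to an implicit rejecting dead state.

Handle the two conditions separately and then intersect. The first has 4 states tracking the count of `y`s, saturating at 3; the second has 4 states tracking whether and how much of `xyx` has been seen. A product state is a pair (one from each), accepting exactly when both do. Equivalent product states are then merged.
        x   y  
>  q0   q1  q2 
   q1   q1  q3 
   q2   q4  q5 
   q3   q6  q5 
   q4   q4  q7 
   q5   q5  q5 
   q6   q6  q8 
   q7   q8  q5 
 * q8   q8  q5 
(> = start, * = accepting)

start=q0; accept=q8; q0-x>q1; q0-y>q2; q1-x>q1; q1-y>q3; q2-x>q4; q2-y>q5; q3-x>q6; q3-y>q5; q4-x>q4; q4-y>q7; q5-x>q5; q5-y>q5; q6-x>q6; q6-y>q8; q7-x>q8; q7-y>q5; q8-x>q8; q8-y>q5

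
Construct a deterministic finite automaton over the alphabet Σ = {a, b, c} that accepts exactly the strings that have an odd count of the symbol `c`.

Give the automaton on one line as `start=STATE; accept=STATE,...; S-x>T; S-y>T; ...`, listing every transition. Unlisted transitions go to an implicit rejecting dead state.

start=S0; accept=S1; S0-a>S0; S0-b>S0; S0-c>S1; S1-a>S1; S1-b>S1; S1-c>S0

The only thing that matters is how many `c`s have appeared, reduced mod 2. Use one state per residue: S0 for 0, …, S1 for 1. Reading `c` moves to the next residue; anything else stays put. S1 is accepting.
        a   b   c  
>  S0   S0  S0  S1 
 * S1   S1  S1  S0 
(> = start, * = accepting)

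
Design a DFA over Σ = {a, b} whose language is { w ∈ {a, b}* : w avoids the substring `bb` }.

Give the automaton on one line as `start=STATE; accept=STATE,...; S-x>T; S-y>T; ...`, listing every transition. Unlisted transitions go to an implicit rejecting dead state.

This is the complement of 'contains `bb`'. Use the same substring-matching states — s0 through s2 holding how much of `bb` has just been matched — but flip the accepting set: everything except the trap s2 accepts.
A 3-state machine:
        a   b  
>* s0   s0  s1 
 * s1   s0  s2 
   s2   s2  s2 
(> = start, * = accepting)

start=s0; accept=s0,s1; s0-a>s0; s0-b>s1; s1-a>s0; s1-b>s2; s2-a>s2; s2-b>s2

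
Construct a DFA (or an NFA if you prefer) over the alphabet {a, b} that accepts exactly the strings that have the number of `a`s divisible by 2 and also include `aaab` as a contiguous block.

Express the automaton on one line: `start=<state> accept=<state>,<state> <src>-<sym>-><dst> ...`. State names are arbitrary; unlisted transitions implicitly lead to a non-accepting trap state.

Run two small machines in parallel and take their product. The first has 2 states tracking the count of `a`s modulo 2; the second has 5 states tracking whether and how much of `aaab` has been seen. A product state is a pair (one from each), accepting exactly when both do.
10 states suffice.
        a   b  
>  q0   q1  q0 
   q1   q2  q3 
   q2   q4  q0 
   q3   q5  q3 
   q4   q6  q7 
   q5   q8  q0 
   q6   q4  q9 
   q7   q9  q7 
   q8   q6  q3 
 * q9   q7  q9 
(> = start, * = accepting)

start=q0 accept=q9 q0-a->q1 q0-b->q0 q1-a->q2 q1-b->q3 q2-a->q4 q2-b->q0 q3-a->q5 q3-b->q3 q4-a->q6 q4-b->q7 q5-a->q8 q5-b->q0 q6-a->q4 q6-b->q9 q7-a->q9 q7-b->q7 q8-a->q6 q8-b->q3 q9-a->q7 q9-b->q9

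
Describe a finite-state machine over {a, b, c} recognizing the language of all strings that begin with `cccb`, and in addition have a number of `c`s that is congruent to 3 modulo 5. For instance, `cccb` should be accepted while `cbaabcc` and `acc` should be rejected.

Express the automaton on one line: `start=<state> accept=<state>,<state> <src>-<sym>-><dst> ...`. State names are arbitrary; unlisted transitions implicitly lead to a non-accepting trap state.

Run two small machines in parallel and take their product. One (6 states) tracks whether the input so far still matches the prefix `cccb`; the other (5 states) tracks the count of `c`s modulo 5. Each combined state is a pair, one component from each; accept when both components accept. Minimizing collapses redundant product states.
With 10 states:
        a   b   c  
>  q0   q1  q1  q2 
   q1   q1  q1  q1 
   q2   q1  q1  q3 
   q3   q1  q1  q4 
   q4   q1  q5  q1 
 * q5   q5  q5  q6 
   q6   q6  q6  q7 
   q7   q7  q7  q8 
   q8   q8  q8  q9 
   q9   q9  q9  q5 
(> = start, * = accepting)

start=q0 accept=q5 q0-a->q1 q0-b->q1 q0-c->q2 q1-a->q1 q1-b->q1 q1-c->q1 q2-a->q1 q2-b->q1 q2-c->q3 q3-a->q1 q3-b->q1 q3-c->q4 q4-a->q1 q4-b->q5 q4-c->q1 q5-a->q5 q5-b->q5 q5-c->q6 q6-a->q6 q6-b->q6 q6-c->q7 q7-a->q7 q7-b->q7 q7-c->q8 q8-a->q8 q8-b->q8 q8-c->q9 q9-a->q9 q9-b->q9 q9-c->q5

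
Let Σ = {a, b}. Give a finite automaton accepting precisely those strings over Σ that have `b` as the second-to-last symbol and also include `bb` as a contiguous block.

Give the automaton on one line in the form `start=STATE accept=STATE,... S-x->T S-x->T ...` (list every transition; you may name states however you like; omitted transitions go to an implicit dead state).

Handle the two conditions separately and then intersect. One (7 states) tracks the last 2 symbols read; the other (3 states) tracks whether and how much of `bb` has been seen. Each combined state is a pair, one component from each; accept when both components accept.
A 10-state machine:
        a   b  
>  q0   q1  q2 
   q1   q3  q4 
   q2   q5  q6 
   q3   q3  q4 
   q4   q5  q6 
   q5   q3  q4 
 * q6   q7  q6 
 * q7   q8  q9 
   q8   q8  q9 
   q9   q7  q6 
(> = start, * = accepting)

start=q0 accept=q6,q7 q0-a->q1 q0-b->q2 q1-a->q3 q1-b->q4 q2-a->q5 q2-b->q6 q3-a->q3 q3-b->q4 q4-a->q5 q4-b->q6 q5-a->q3 q5-b->q4 q6-a->q7 q6-b->q6 q7-a->q8 q7-b->q9 q8-a->q8 q8-b->q9 q9-a->q7 q9-b->q6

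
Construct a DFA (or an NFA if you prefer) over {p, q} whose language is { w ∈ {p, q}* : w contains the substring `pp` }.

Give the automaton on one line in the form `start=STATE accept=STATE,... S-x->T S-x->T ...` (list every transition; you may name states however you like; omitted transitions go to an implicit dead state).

start=s0 accept=s2 s0-p->s1 s0-q->s0 s1-p->s2 s1-q->s0 s2-p->s2 s2-q->s2

Track how much of `pp` has been matched so far: state s0 is no progress, s2 is the absorbing accept state reached once `pp` has occurred. Intermediate states record partial matches; on a mismatch, fall back to the longest reusable overlap.
A 3-state machine:
        p   q  
>  s0   s1  s0 
   s1   s2  s0 
 * s2   s2  s2 
(> = start, * = accepting)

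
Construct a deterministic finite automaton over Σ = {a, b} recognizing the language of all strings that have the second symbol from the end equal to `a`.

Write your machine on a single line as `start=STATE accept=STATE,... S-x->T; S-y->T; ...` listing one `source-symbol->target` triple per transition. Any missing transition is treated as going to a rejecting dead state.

start=S0; accept=S3,S4; S0-a->S1; S0-b->S2; S1-a->S3; S1-b->S4; S2-a->S5; S2-b->S6; S3-a->S3; S3-b->S4; S4-a->S5; S4-b->S6; S5-a->S3; S5-b->S4; S6-a->S5; S6-b->S6

A DFA must remember the last 2 symbols (since which symbol is second-to-last isn't known until the input ends). Use one state per possible window of the last ≤2 symbols; accept from those whose window starts with `a`.
7 states suffice.
        a   b  
>  S0   S1  S2 
   S1   S3  S4 
   S2   S5  S6 
 * S3   S3  S4 
 * S4   S5  S6 
   S5   S3  S4 
   S6   S5  S6 
(> = start, * = accepting)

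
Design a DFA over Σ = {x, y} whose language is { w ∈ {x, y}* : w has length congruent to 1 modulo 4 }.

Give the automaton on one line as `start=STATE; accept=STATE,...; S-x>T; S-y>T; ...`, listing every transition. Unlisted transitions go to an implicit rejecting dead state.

start=q0; accept=q1; q0-x>q1; q0-y>q1; q1-x>q2; q1-y>q2; q2-x>q3; q2-y>q3; q3-x>q0; q3-y>q0

Count input length modulo 4: every symbol advances one step around the cycle q0 → q1 → q2 → q3 → q0. Accept at q1.
A 4-state machine:
        x   y  
>  q0   q1  q1 
 * q1   q2  q2 
   q2   q3  q3 
   q3   q0  q0 
(> = start, * = accepting)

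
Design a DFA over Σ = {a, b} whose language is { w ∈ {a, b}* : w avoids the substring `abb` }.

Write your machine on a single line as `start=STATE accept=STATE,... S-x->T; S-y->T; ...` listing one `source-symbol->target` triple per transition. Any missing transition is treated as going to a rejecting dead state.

start=S0; accept=S0,S1,S2; S0-a->S1; S0-b->S0; S1-a->S1; S1-b->S2; S2-a->S1; S2-b->S3; S3-a->S3; S3-b->S3

This is the complement of 'contains `abb`'. Use the same substring-matching states — S0 through S3 holding how much of `abb` has just been matched — but flip the accepting set: everything except the trap S3 accepts.
A 4-state machine:
        a   b  
>* S0   S1  S0 
 * S1   S1  S2 
 * S2   S1  S3 
   S3   S3  S3 
(> = start, * = accepting)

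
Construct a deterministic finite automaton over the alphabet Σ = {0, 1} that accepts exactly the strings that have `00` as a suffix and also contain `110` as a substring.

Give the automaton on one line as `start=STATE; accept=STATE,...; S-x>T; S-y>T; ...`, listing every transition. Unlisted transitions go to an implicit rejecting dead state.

start=q0; accept=q4; q0-0>q0; q0-1>q1; q1-0>q0; q1-1>q2; q2-0>q3; q2-1>q2; q3-0>q4; q3-1>q2; q4-0>q4; q4-1>q2

Build one automaton per condition and run them in lockstep. One (3 states) tracks how much of the suffix `00` has currently been matched; the other (4 states) tracks whether and how much of `110` has been seen. Each combined state is a pair, one component from each; accept when both components accept. After merging equivalent states the machine shrinks.
With 5 states:
        0   1  
>  q0   q0  q1 
   q1   q0  q2 
   q2   q3  q2 
   q3   q4  q2 
 * q4   q4  q2 
(> = start, * = accepting)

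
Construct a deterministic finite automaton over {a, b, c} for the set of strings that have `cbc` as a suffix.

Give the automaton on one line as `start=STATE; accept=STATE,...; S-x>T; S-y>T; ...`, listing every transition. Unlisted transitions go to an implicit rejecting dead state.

Let each state record the length of the longest suffix of the input read so far that is also a prefix of `cbc`. q1 means the last symbol is `c`; q2 means the last 2 symbols are `cb`; q3 means the last 3 symbols are `cbc`. Accept only at q3, where the string currently ends in `cbc`.
A 4-state machine:
        a   b   c  
>  q0   q0  q0  q1 
   q1   q0  q2  q1 
   q2   q0  q0  q3 
 * q3   q0  q2  q1 
(> = start, * = accepting)

start=q0; accept=q3; q0-a>q0; q0-b>q0; q0-c>q1; q1-a>q0; q1-b>q2; q1-c>q1; q2-a>q0; q2-b>q0; q2-c>q3; q3-a>q0; q3-b>q2; q3-c>q1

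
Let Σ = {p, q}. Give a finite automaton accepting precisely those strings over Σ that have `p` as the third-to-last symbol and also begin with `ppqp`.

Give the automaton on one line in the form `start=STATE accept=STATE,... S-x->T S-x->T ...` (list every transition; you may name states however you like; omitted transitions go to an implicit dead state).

start=S0 accept=S5,S8,S9,S10 S0-p->S1 S0-q->S2 S1-p->S3 S1-q->S2 S2-p->S2 S2-q->S2 S3-p->S2 S3-q->S4 S4-p->S5 S4-q->S2 S5-p->S6 S5-q->S7 S6-p->S8 S6-q->S9 S7-p->S5 S7-q->S10 S8-p->S8 S8-q->S9 S9-p->S5 S9-q->S10 S10-p->S11 S10-q->S12 S11-p->S6 S11-q->S7 S12-p->S11 S12-q->S12

Build one automaton per condition and run them in lockstep. The first has 15 states tracking the last 3 symbols read; the second has 6 states tracking whether the input so far still matches the prefix `ppqp`. A product state is a pair (one from each), accepting exactly when both do. Equivalent product states are then merged.
With 13 states:
          p    q  
>  S0     S1   S2 
   S1     S3   S2 
   S2     S2   S2 
   S3     S2   S4 
   S4     S5   S2 
 * S5     S6   S7 
   S6     S8   S9 
   S7     S5  S10 
 * S8     S8   S9 
 * S9     S5  S10 
 * S10   S11  S12 
   S11    S6   S7 
   S12   S11  S12 
(> = start, * = accepting)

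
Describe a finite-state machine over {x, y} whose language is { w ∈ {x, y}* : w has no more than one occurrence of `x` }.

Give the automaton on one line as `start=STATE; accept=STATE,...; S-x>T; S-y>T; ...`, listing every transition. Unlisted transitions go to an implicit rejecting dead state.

start=A; accept=A,B; A-x>B; A-y>A; B-x>C; B-y>B; C-x>C; C-y>C

Count `x`s, saturating at 2: state A means no `x` yet, B means one `x` seen, C means more than one. Each `x` increments (capped at C); other symbols loop. Accept from {A, B}.
3 states suffice.
       x  y 
>* A   B  A 
 * B   C  B 
   C   C  C 
(> = start, * = accepting)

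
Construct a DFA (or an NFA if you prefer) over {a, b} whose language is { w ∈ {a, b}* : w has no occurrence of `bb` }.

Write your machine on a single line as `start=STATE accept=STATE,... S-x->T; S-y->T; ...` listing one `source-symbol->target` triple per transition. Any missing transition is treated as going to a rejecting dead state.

start=S0; accept=S0,S1; S0-a->S0; S0-b->S1; S1-a->S0; S1-b->S2; S2-a->S2; S2-b->S2

This is the complement of 'contains `bb`'. Use the same substring-matching states — S0 through S2 holding how much of `bb` has just been matched — but flip the accepting set: everything except the trap S2 accepts.
3 states suffice.
        a   b  
>* S0   S0  S1 
 * S1   S0  S2 
   S2   S2  S2 
(> = start, * = accepting)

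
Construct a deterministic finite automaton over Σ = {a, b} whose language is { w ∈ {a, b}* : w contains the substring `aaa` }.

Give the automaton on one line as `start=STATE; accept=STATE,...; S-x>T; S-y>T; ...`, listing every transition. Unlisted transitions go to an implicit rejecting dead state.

start=q0; accept=q3; q0-a>q1; q0-b>q0; q1-a>q2; q1-b>q0; q2-a>q3; q2-b>q0; q3-a>q3; q3-b>q3

States q0..q2 record the length of the longest prefix of `aaa` that matches the current input suffix. Reaching q3 means `aaa` has been seen, and we stay there forever. Accept from q3.
With 4 states:
        a   b  
>  q0   q1  q0 
   q1   q2  q0 
   q2   q3  q0 
 * q3   q3  q3 
(> = start, * = accepting)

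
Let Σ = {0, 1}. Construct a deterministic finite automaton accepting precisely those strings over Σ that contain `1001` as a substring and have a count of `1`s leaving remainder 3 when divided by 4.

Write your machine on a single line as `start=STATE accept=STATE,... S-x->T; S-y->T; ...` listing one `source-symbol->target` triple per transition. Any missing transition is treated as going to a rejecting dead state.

Handle the two conditions separately and then intersect. One (5 states) tracks whether and how much of `1001` has been seen; the other (4 states) tracks the count of `1`s modulo 4. Each combined state is a pair, one component from each; accept when both components accept.
A 20-state machine:
          0    1  
>  S0     S0   S1 
   S1     S2   S3 
   S2     S4   S3 
   S3     S5   S6 
   S4     S7   S8 
   S5     S9   S6 
   S6    S10  S11 
   S7     S7   S3 
   S8     S8  S12 
   S9    S13  S12 
   S10   S14  S11 
   S11   S15   S1 
 * S12   S12  S16 
   S13   S13   S6 
   S14   S17  S16 
   S15   S18   S1 
   S16   S16  S19 
   S17   S17  S11 
   S18    S0  S19 
   S19   S19   S8 
(> = start, * = accepting)

start=S0; accept=S12; S0-0->S0; S0-1->S1; S1-0->S2; S1-1->S3; S2-0->S4; S2-1->S3; S3-0->S5; S3-1->S6; S4-0->S7; S4-1->S8; S5-0->S9; S5-1->S6; S6-0->S10; S6-1->S11; S7-0->S7; S7-1->S3; S8-0->S8; S8-1->S12; S9-0->S13; S9-1->S12; S10-0->S14; S10-1->S11; S11-0->S15; S11-1->S1; S12-0->S12; S12-1->S16; S13-0->S13; S13-1->S6; S14-0->S17; S14-1->S16; S15-0->S18; S15-1->S1; S16-0->S16; S16-1->S19; S17-0->S17; S17-1->S11; S18-0->S0; S18-1->S19; S19-0->S19; S19-1->S8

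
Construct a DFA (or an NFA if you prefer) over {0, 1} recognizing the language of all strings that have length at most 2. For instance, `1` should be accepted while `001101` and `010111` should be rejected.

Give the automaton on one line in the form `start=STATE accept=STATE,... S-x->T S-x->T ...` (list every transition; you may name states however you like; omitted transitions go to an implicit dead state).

start=s0 accept=s0,s1,s2 s0-0->s1 s0-1->s1 s1-0->s2 s1-1->s2 s2-0->s3 s2-1->s3 s3-0->s3 s3-1->s3

Count input length up to 3: every symbol moves from s0 toward s3, which means 'more than 2' and absorbs. Accept from {s0, s1, s2}.
A 4-state machine:
        0   1  
>* s0   s1  s1 
 * s1   s2  s2 
 * s2   s3  s3 
   s3   s3  s3 
(> = start, * = accepting)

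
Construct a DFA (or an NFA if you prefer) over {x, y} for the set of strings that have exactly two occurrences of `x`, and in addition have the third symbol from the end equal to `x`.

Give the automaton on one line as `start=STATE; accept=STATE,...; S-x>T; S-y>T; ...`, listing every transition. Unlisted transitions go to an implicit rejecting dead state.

start=S0; accept=S5,S6,S8; S0-x>S1; S0-y>S0; S1-x>S2; S1-y>S3; S2-x>S4; S2-y>S5; S3-x>S6; S3-y>S7; S4-x>S4; S4-y>S4; S5-x>S4; S5-y>S8; S6-x>S4; S6-y>S9; S7-x>S10; S7-y>S7; S8-x>S4; S8-y>S4; S9-x>S4; S9-y>S8; S10-x>S4; S10-y>S9

Build one automaton per condition and run them in lockstep. The first has 4 states tracking the count of `x`s, saturating at 3; the second has 15 states tracking the last 3 symbols read. A product state is a pair (one from each), accepting exactly when both do. Minimizing collapses redundant product states.
11 states suffice.
          x    y  
>  S0     S1   S0 
   S1     S2   S3 
   S2     S4   S5 
   S3     S6   S7 
   S4     S4   S4 
 * S5     S4   S8 
 * S6     S4   S9 
   S7    S10   S7 
 * S8     S4   S4 
   S9     S4   S8 
   S10    S4   S9 
(> = start, * = accepting)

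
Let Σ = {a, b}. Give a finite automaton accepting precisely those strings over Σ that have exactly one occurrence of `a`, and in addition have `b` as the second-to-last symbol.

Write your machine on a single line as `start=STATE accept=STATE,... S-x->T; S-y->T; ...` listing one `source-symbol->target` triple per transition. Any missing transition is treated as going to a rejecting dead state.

start=q0; accept=q5,q9; q0-a->q1; q0-b->q2; q1-a->q3; q1-b->q4; q2-a->q5; q2-b->q6; q3-a->q3; q3-b->q7; q4-a->q8; q4-b->q9; q5-a->q3; q5-b->q4; q6-a->q5; q6-b->q6; q7-a->q8; q7-b->q10; q8-a->q3; q8-b->q7; q9-a->q8; q9-b->q9; q10-a->q8; q10-b->q10

Handle the two conditions separately and then intersect. The first has 3 states tracking the count of `a`s, saturating at 2; the second has 7 states tracking the last 2 symbols read. A product state is a pair (one from each), accepting exactly when both do.
With 11 states:
          a    b  
>  q0     q1   q2 
   q1     q3   q4 
   q2     q5   q6 
   q3     q3   q7 
   q4     q8   q9 
 * q5     q3   q4 
   q6     q5   q6 
   q7     q8  q10 
   q8     q3   q7 
 * q9     q8   q9 
   q10    q8  q10 
(> = start, * = accepting)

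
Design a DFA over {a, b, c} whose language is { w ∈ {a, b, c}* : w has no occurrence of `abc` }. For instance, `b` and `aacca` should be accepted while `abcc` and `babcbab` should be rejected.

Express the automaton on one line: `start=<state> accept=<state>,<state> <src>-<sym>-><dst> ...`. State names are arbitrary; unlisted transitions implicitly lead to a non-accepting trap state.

start=q0 accept=q0,q1,q2 q0-a->q1 q0-b->q0 q0-c->q0 q1-a->q1 q1-b->q2 q1-c->q0 q2-a->q1 q2-b->q0 q2-c->q3 q3-a->q3 q3-b->q3 q3-c->q3

This is the complement of 'contains `abc`'. Use the same substring-matching states — q0 through q3 holding how much of `abc` has just been matched — but flip the accepting set: everything except the trap q3 accepts.
        a   b   c  
>* q0   q1  q0  q0 
 * q1   q1  q2  q0 
 * q2   q1  q0  q3 
   q3   q3  q3  q3 
(> = start, * = accepting)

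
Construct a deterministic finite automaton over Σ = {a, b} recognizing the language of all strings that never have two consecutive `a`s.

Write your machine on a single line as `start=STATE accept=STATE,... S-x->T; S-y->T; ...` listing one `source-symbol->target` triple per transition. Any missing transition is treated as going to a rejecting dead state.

Track partial matches of the forbidden pattern `aa`. State q2 is a dead state reached once `aa` has occurred; every other state accepts. q0 means no part of `aa` is currently matched.
A 3-state machine:
        a   b  
>* q0   q1  q0 
 * q1   q2  q0 
   q2   q2  q2 
(> = start, * = accepting)

start=q0; accept=q0,q1; q0-a->q1; q0-b->q0; q1-a->q2; q1-b->q0; q2-a->q2; q2-b->q2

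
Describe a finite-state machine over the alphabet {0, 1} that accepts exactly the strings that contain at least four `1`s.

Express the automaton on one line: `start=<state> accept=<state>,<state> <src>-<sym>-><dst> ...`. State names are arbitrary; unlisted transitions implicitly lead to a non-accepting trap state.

Only the number of `1`s matters, and only up to 5. Make a chain q0 → q1 → q2 → q3 → q4 → q5 advanced by each `1` (with q5 absorbing); every other symbol self-loops. The accepting set is {q4, q5}.
6 states suffice.
        0   1  
>  q0   q0  q1 
   q1   q1  q2 
   q2   q2  q3 
   q3   q3  q4 
 * q4   q4  q5 
 * q5   q5  q5 
(> = start, * = accepting)

start=q0 accept=q4,q5 q0-0->q0 q0-1->q1 q1-0->q1 q1-1->q2 q2-0->q2 q2-1->q3 q3-0->q3 q3-1->q4 q4-0->q4 q4-1->q5 q5-0->q5 q5-1->q5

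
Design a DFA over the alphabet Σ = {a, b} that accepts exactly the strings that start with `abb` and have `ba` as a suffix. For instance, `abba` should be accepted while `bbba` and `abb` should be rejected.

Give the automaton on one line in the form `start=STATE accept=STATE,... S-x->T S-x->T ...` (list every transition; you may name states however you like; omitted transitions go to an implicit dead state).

Build one automaton per condition and run them in lockstep. One (5 states) tracks whether the input so far still matches the prefix `abb`; the other (3 states) tracks how much of the suffix `ba` has currently been matched. Each combined state is a pair, one component from each; accept when both components accept.
9 states suffice.
        a   b  
>  q0   q1  q2 
   q1   q3  q4 
   q2   q5  q2 
   q3   q3  q2 
   q4   q5  q6 
   q5   q3  q2 
   q6   q7  q6 
 * q7   q8  q6 
   q8   q8  q6 
(> = start, * = accepting)

start=q0 accept=q7 q0-a->q1 q0-b->q2 q1-a->q3 q1-b->q4 q2-a->q5 q2-b->q2 q3-a->q3 q3-b->q2 q4-a->q5 q4-b->q6 q5-a->q3 q5-b->q2 q6-a->q7 q6-b->q6 q7-a->q8 q7-b->q6 q8-a->q8 q8-b->q6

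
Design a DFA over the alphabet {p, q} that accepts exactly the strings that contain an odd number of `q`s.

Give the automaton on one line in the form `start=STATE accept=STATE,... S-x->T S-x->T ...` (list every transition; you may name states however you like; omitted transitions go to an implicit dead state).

Keep the running count of `q`s modulo 2: each `q` advances along the cycle s0 → s1 → s0 while other symbols loop. Accept at s1.
A 2-state machine:
        p   q  
>  s0   s0  s1 
 * s1   s1  s0 
(> = start, * = accepting)

start=s0 accept=s1 s0-p->s0 s0-q->s1 s1-p->s1 s1-q->s0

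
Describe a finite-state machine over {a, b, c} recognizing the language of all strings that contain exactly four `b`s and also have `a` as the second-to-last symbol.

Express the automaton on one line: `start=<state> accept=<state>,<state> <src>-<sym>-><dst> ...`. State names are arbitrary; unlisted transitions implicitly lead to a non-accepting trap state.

Handle the two conditions separately and then intersect. The first has 6 states tracking the count of `b`s, saturating at 5; the second has 13 states tracking the last 2 symbols read. A product state is a pair (one from each), accepting exactly when both do. After merging equivalent states the machine shrinks.
10 states suffice.
        a   b   c  
>  q0   q0  q1  q0 
   q1   q1  q2  q1 
   q2   q2  q3  q2 
   q3   q4  q5  q3 
   q4   q4  q6  q3 
   q5   q7  q8  q5 
 * q6   q7  q8  q5 
   q7   q9  q8  q6 
   q8   q8  q8  q8 
 * q9   q9  q8  q6 
(> = start, * = accepting)

start=q0 accept=q6,q9 q0-a->q0 q0-b->q1 q0-c->q0 q1-a->q1 q1-b->q2 q1-c->q1 q2-a->q2 q2-b->q3 q2-c->q2 q3-a->q4 q3-b->q5 q3-c->q3 q4-a->q4 q4-b->q6 q4-c->q3 q5-a->q7 q5-b->q8 q5-c->q5 q6-a->q7 q6-b->q8 q6-c->q5 q7-a->q9 q7-b->q8 q7-c->q6 q8-a->q8 q8-b->q8 q8-c->q8 q9-a->q9 q9-b->q8 q9-c->q6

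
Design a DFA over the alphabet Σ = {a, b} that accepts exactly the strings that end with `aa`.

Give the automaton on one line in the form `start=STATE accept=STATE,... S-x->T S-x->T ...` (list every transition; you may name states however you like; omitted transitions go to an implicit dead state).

Let each state record the length of the longest suffix of the input read so far that is also a prefix of `aa`. q1 means the last symbol is `a`; q2 means the last 2 symbols are `aa`. Accept only at q2, where the string currently ends in `aa`.
With 3 states:
        a   b  
>  q0   q1  q0 
   q1   q2  q0 
 * q2   q2  q0 
(> = start, * = accepting)

start=q0 accept=q2 q0-a->q1 q0-b->q0 q1-a->q2 q1-b->q0 q2-a->q2 q2-b->q0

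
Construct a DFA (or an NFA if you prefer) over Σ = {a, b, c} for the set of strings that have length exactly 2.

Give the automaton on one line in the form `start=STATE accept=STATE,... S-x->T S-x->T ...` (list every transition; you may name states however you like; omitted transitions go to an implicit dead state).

We only need to distinguish lengths 0, 1, …, 2, and '>2'. Chain q0 → q1 → q2 → q3 on every symbol, with q3 looping. Accepting states: {q2}.
4 states suffice.
        a   b   c  
>  q0   q1  q1  q1 
   q1   q2  q2  q2 
 * q2   q3  q3  q3 
   q3   q3  q3  q3 
(> = start, * = accepting)

start=q0 accept=q2 q0-a->q1 q0-b->q1 q0-c->q1 q1-a->q2 q1-b->q2 q1-c->q2 q2-a->q3 q2-b->q3 q2-c->q3 q3-a->q3 q3-b->q3 q3-c->q3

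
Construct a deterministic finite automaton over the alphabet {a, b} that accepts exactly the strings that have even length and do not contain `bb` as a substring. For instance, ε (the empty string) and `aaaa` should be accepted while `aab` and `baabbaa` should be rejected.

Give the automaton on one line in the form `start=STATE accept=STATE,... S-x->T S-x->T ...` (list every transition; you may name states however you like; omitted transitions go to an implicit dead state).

start=q0 accept=q0,q3 q0-a->q1 q0-b->q2 q1-a->q0 q1-b->q3 q2-a->q0 q2-b->q4 q3-a->q1 q3-b->q4 q4-a->q4 q4-b->q4

Run two small machines in parallel and take their product. One (2 states) tracks the input length modulo 2; the other (3 states) tracks partial matches of the forbidden pattern `bb`. Each combined state is a pair, one component from each; accept when both components accept. After merging equivalent states the machine shrinks.
A 5-state machine:
        a   b  
>* q0   q1  q2 
   q1   q0  q3 
   q2   q0  q4 
 * q3   q1  q4 
   q4   q4  q4 
(> = start, * = accepting)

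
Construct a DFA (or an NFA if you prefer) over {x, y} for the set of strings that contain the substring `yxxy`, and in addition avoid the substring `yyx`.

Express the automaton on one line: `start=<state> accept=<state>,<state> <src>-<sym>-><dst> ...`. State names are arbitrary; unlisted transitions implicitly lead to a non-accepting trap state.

start=S0 accept=S5,S6,S7 S0-x->S0 S0-y->S1 S1-x->S2 S1-y->S3 S2-x->S4 S2-y->S1 S3-x->S3 S3-y->S3 S4-x->S0 S4-y->S5 S5-x->S6 S5-y->S7 S6-x->S6 S6-y->S5 S7-x->S3 S7-y->S7

Run two small machines in parallel and take their product. One (5 states) tracks whether and how much of `yxxy` has been seen; the other (4 states) tracks partial matches of the forbidden pattern `yyx`. Each combined state is a pair, one component from each; accept when both components accept. Minimizing collapses redundant product states.
With 8 states:
        x   y  
>  S0   S0  S1 
   S1   S2  S3 
   S2   S4  S1 
   S3   S3  S3 
   S4   S0  S5 
 * S5   S6  S7 
 * S6   S6  S5 
 * S7   S3  S7 
(> = start, * = accepting)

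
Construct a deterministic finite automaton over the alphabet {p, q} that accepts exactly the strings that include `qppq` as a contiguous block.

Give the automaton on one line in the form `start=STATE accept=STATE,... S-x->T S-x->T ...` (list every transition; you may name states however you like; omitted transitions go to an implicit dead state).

States S0..S3 record the length of the longest prefix of `qppq` that matches the current input suffix. Reaching S4 means `qppq` has been seen, and we stay there forever. Accept from S4.
With 5 states:
        p   q  
>  S0   S0  S1 
   S1   S2  S1 
   S2   S3  S1 
   S3   S0  S4 
 * S4   S4  S4 
(> = start, * = accepting)

start=S0 accept=S4 S0-p->S0 S0-q->S1 S1-p->S2 S1-q->S1 S2-p->S3 S2-q->S1 S3-p->S0 S3-q->S4 S4-p->S4 S4-q->S4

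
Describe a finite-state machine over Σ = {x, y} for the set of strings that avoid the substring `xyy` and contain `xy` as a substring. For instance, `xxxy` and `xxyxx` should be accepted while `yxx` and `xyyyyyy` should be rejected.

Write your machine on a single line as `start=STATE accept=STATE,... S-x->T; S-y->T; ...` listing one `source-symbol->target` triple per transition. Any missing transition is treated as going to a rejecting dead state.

Handle the two conditions separately and then intersect. The first has 4 states tracking partial matches of the forbidden pattern `xyy`; the second has 3 states tracking whether and how much of `xy` has been seen. A product state is a pair (one from each), accepting exactly when both do.
        x   y  
>  s0   s1  s0 
   s1   s1  s2 
 * s2   s3  s4 
 * s3   s3  s2 
   s4   s4  s4 
(> = start, * = accepting)

start=s0; accept=s2,s3; s0-x->s1; s0-y->s0; s1-x->s1; s1-y->s2; s2-x->s3; s2-y->s4; s3-x->s3; s3-y->s2; s4-x->s4; s4-y->s4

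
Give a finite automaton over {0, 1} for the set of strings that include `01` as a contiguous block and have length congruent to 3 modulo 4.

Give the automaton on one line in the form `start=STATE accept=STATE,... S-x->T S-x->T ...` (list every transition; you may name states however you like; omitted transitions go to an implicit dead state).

start=q0 accept=q7 q0-0->q1 q0-1->q2 q1-0->q3 q1-1->q4 q2-0->q3 q2-1->q5 q3-0->q6 q3-1->q7 q4-0->q7 q4-1->q7 q5-0->q6 q5-1->q8 q6-0->q9 q6-1->q10 q7-0->q10 q7-1->q10 q8-0->q9 q8-1->q0 q9-0->q1 q9-1->q11 q10-0->q11 q10-1->q11 q11-0->q4 q11-1->q4

Build one automaton per condition and run them in lockstep. The first has 3 states tracking whether and how much of `01` has been seen; the second has 4 states tracking the input length modulo 4. A product state is a pair (one from each), accepting exactly when both do.
A 12-state machine:
          0    1  
>  q0     q1   q2 
   q1     q3   q4 
   q2     q3   q5 
   q3     q6   q7 
   q4     q7   q7 
   q5     q6   q8 
   q6     q9  q10 
 * q7    q10  q10 
   q8     q9   q0 
   q9     q1  q11 
   q10   q11  q11 
   q11    q4   q4 
(> = start, * = accepting)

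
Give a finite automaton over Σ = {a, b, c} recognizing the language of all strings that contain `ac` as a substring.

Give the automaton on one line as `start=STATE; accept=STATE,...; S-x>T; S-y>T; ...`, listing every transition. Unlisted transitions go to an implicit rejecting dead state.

States s0..s1 record the length of the longest prefix of `ac` that matches the current input suffix. Reaching s2 means `ac` has been seen, and we stay there forever. Accept from s2.
3 states suffice.
        a   b   c  
>  s0   s1  s0  s0 
   s1   s1  s0  s2 
 * s2   s2  s2  s2 
(> = start, * = accepting)

start=s0; accept=s2; s0-a>s1; s0-b>s0; s0-c>s0; s1-a>s1; s1-b>s0; s1-c>s2; s2-a>s2; s2-b>s2; s2-c>s2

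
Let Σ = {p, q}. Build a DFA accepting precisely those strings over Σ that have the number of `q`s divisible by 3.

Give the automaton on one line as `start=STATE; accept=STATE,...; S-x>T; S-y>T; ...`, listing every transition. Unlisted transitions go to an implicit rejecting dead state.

The only thing that matters is how many `q`s have appeared, reduced mod 3. Use one state per residue: S0 for 0, …, S2 for 2. Reading `q` moves to the next residue; anything else stays put. S0 is accepting.
A 3-state machine:
        p   q  
>* S0   S0  S1 
   S1   S1  S2 
   S2   S2  S0 
(> = start, * = accepting)

start=S0; accept=S0; S0-p>S0; S0-q>S1; S1-p>S1; S1-q>S2; S2-p>S2; S2-q>S0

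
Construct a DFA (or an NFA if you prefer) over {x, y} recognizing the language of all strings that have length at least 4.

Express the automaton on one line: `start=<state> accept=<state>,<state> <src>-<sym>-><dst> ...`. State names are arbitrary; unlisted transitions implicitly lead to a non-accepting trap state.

We only need to distinguish lengths 0, 1, …, 4, and '>4'. Chain A → B → C → D → E → F on every symbol, with F looping. Accepting states: {E, F}.
       x  y 
>  A   B  B 
   B   C  C 
   C   D  D 
   D   E  E 
 * E   F  F 
 * F   F  F 
(> = start, * = accepting)

start=A accept=E,F A-x->B A-y->B B-x->C B-y->C C-x->D C-y->D D-x->E D-y->E E-x->F E-y->F F-x->F F-y->F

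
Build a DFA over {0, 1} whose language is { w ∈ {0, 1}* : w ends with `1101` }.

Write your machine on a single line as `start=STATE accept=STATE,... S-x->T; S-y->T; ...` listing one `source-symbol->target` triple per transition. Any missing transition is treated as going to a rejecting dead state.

Remember how much of `1101` the current input suffix matches. State S0 means no match yet; S1 means the last symbol is `1`; S2 means the last 2 symbols are `11`; S3 means the last 3 symbols are `110`; S4 means the last 4 symbols are `1101`. Only S4 accepts. On a mismatch, fall back to the longest proper suffix that is still a prefix of `1101`.
5 states suffice.
        0   1  
>  S0   S0  S1 
   S1   S0  S2 
   S2   S3  S2 
   S3   S0  S4 
 * S4   S0  S2 
(> = start, * = accepting)

start=S0; accept=S4; S0-0->S0; S0-1->S1; S1-0->S0; S1-1->S2; S2-0->S3; S2-1->S2; S3-0->S0; S3-1->S4; S4-0->S0; S4-1->S2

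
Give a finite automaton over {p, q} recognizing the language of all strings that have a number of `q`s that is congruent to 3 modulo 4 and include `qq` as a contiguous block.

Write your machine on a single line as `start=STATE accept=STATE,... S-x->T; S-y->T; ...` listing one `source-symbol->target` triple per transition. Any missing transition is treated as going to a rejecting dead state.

start=A; accept=F; A-p->A; A-q->B; B-p->C; B-q->D; C-p->C; C-q->E; D-p->D; D-q->F; E-p->G; E-q->F; F-p->F; F-q->H; G-p->G; G-q->I; H-p->H; H-q->J; I-p->K; I-q->H; J-p->J; J-q->D; K-p->K; K-q->L; L-p->A; L-q->J

Run two small machines in parallel and take their product. One (4 states) tracks the count of `q`s modulo 4; the other (3 states) tracks whether and how much of `qq` has been seen. Each combined state is a pair, one component from each; accept when both components accept.
With 12 states:
       p  q 
>  A   A  B 
   B   C  D 
   C   C  E 
   D   D  F 
   E   G  F 
 * F   F  H 
   G   G  I 
   H   H  J 
   I   K  H 
   J   J  D 
   K   K  L 
   L   A  J 
(> = start, * = accepting)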